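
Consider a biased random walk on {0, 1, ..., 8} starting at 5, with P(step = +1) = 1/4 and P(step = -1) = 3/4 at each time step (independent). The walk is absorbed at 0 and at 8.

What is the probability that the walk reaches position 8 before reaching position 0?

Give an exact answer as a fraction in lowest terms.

Answer: 121/3280

Derivation:
Biased walk: p = 1/4, q = 3/4, r = q/p = 3
Gambler's ruin: P(hit 8 before 0 | start at 5) = (1 - r^a)/(1 - r^N)
r^5 = 243; r^8 = 6561
P = (1 - 243) / (1 - 6561) = -242 / -6560 = 121/3280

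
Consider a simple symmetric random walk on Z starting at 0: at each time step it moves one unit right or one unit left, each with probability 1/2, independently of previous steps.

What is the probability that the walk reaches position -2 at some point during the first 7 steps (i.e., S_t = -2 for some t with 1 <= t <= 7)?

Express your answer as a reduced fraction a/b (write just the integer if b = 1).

Answer: 29/64

Derivation:
Count via complement. Let g(t,s) = #length-t paths at position s with S_1..S_t all ≠ -2.
g(t,s) = g(t-1,s-1) + g(t-1,s+1) for s ≠ -2; g(t,-2) = 0.
t=0: g(0,0)=1
t=1: g(1,-1)=1 g(1,1)=1
t=2: g(2,0)=2 g(2,2)=1
t=3: g(3,-1)=2 g(3,1)=3 g(3,3)=1
t=4: g(4,0)=5 g(4,2)=4 g(4,4)=1
t=5: g(5,-1)=5 g(5,1)=9 g(5,3)=5 g(5,5)=1
t=6: g(6,0)=14 g(6,2)=14 g(6,4)=6 g(6,6)=1
t=7: g(7,-1)=14 g(7,1)=28 g(7,3)=20 g(7,5)=7 g(7,7)=1
Paths never hitting -2: Σ_s g(7,s) = 70
Paths hitting -2: 2^7 - 70 = 58
P = 58/128 = 29/64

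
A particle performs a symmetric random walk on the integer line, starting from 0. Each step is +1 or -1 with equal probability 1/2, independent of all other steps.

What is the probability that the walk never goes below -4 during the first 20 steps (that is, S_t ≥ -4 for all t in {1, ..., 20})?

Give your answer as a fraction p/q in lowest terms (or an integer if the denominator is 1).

Answer: 96577/131072

Derivation:
Let f(t,s) = #length-t paths at position s with S_1..S_t all ≥ -4.
f(t,s) = f(t-1,s-1) + f(t-1,s+1) for s ≥ -4; f(t,s) = 0 for s < -4.
t=0: f(0,0)=1
t=1: f(1,-1)=1 f(1,1)=1
t=2: f(2,-2)=1 f(2,0)=2 f(2,2)=1
t=3: f(3,-3)=1 f(3,-1)=3 f(3,1)=3 f(3,3)=1
t=4: f(4,-4)=1 f(4,-2)=4 f(4,0)=6 f(4,2)=4 f(4,4)=1
t=5: f(5,-3)=5 f(5,-1)=10 f(5,1)=10 f(5,3)=5 f(5,5)=1
t=6: f(6,-4)=5 f(6,-2)=15 f(6,0)=20 f(6,2)=15 f(6,4)=6 f(6,6)=1
t=7: f(7,-3)=20 f(7,-1)=35 f(7,1)=35 f(7,3)=21 f(7,5)=7 f(7,7)=1
t=8: f(8,-4)=20 f(8,-2)=55 f(8,0)=70 f(8,2)=56 f(8,4)=28 f(8,6)=8 f(8,8)=1
t=9: f(9,-3)=75 f(9,-1)=125 f(9,1)=126 f(9,3)=84 f(9,5)=36 f(9,7)=9 f(9,9)=1
t=10: f(10,-4)=75 f(10,-2)=200 f(10,0)=251 f(10,2)=210 f(10,4)=120 f(10,6)=45 f(10,8)=10 f(10,10)=1
t=11: f(11,-3)=275 f(11,-1)=451 f(11,1)=461 f(11,3)=330 f(11,5)=165 f(11,7)=55 f(11,9)=11 f(11,11)=1
t=12: f(12,-4)=275 f(12,-2)=726 f(12,0)=912 f(12,2)=791 f(12,4)=495 f(12,6)=220 f(12,8)=66 f(12,10)=12 f(12,12)=1
t=13: f(13,-3)=1001 f(13,-1)=1638 f(13,1)=1703 f(13,3)=1286 f(13,5)=715 f(13,7)=286 f(13,9)=78 f(13,11)=13 f(13,13)=1
t=14: f(14,-4)=1001 f(14,-2)=2639 f(14,0)=3341 f(14,2)=2989 f(14,4)=2001 f(14,6)=1001 f(14,8)=364 f(14,10)=91 f(14,12)=14 f(14,14)=1
t=15: f(15,-3)=3640 f(15,-1)=5980 f(15,1)=6330 f(15,3)=4990 f(15,5)=3002 f(15,7)=1365 f(15,9)=455 f(15,11)=105 f(15,13)=15 f(15,15)=1
t=16: f(16,-4)=3640 f(16,-2)=9620 f(16,0)=12310 f(16,2)=11320 f(16,4)=7992 f(16,6)=4367 f(16,8)=1820 f(16,10)=560 f(16,12)=120 f(16,14)=16 f(16,16)=1
t=17: f(17,-3)=13260 f(17,-1)=21930 f(17,1)=23630 f(17,3)=19312 f(17,5)=12359 f(17,7)=6187 f(17,9)=2380 f(17,11)=680 f(17,13)=136 f(17,15)=17 f(17,17)=1
t=18: f(18,-4)=13260 f(18,-2)=35190 f(18,0)=45560 f(18,2)=42942 f(18,4)=31671 f(18,6)=18546 f(18,8)=8567 f(18,10)=3060 f(18,12)=816 f(18,14)=153 f(18,16)=18 f(18,18)=1
t=19: f(19,-3)=48450 f(19,-1)=80750 f(19,1)=88502 f(19,3)=74613 f(19,5)=50217 f(19,7)=27113 f(19,9)=11627 f(19,11)=3876 f(19,13)=969 f(19,15)=171 f(19,17)=19 f(19,19)=1
t=20: f(20,-4)=48450 f(20,-2)=129200 f(20,0)=169252 f(20,2)=163115 f(20,4)=124830 f(20,6)=77330 f(20,8)=38740 f(20,10)=15503 f(20,12)=4845 f(20,14)=1140 f(20,16)=190 f(20,18)=20 f(20,20)=1
Σ_s f(20,s) = 772616
P = 772616/1048576 = 96577/131072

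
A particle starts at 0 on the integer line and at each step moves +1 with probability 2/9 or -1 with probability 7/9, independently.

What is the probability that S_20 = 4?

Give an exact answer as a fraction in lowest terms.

Answer: 991494119383040/4052555153018976267

Derivation:
To reach position 4 after 20 steps: need 12 steps of +1 and 8 steps of -1.
Number of such sequences: C(20,12) = 125970
Each has probability (2/9)^12 · (7/9)^8 = 23612624896/12157665459056928801
P = 125970 · 23612624896/12157665459056928801 = 991494119383040/4052555153018976267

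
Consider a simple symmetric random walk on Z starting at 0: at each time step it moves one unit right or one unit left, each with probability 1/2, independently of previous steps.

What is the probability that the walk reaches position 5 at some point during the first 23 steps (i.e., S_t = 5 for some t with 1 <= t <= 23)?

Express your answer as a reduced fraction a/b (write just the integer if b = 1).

Answer: 1289565/4194304

Derivation:
Count via complement. Let g(t,s) = #length-t paths at position s with S_1..S_t all ≠ 5.
g(t,s) = g(t-1,s-1) + g(t-1,s+1) for s ≠ 5; g(t,5) = 0.
t=0: g(0,0)=1
t=1: g(1,-1)=1 g(1,1)=1
t=2: g(2,-2)=1 g(2,0)=2 g(2,2)=1
t=3: g(3,-3)=1 g(3,-1)=3 g(3,1)=3 g(3,3)=1
t=4: g(4,-4)=1 g(4,-2)=4 g(4,0)=6 g(4,2)=4 g(4,4)=1
t=5: g(5,-5)=1 g(5,-3)=5 g(5,-1)=10 g(5,1)=10 g(5,3)=5
t=6: g(6,-6)=1 g(6,-4)=6 g(6,-2)=15 g(6,0)=20 g(6,2)=15 g(6,4)=5
t=7: g(7,-7)=1 g(7,-5)=7 g(7,-3)=21 g(7,-1)=35 g(7,1)=35 g(7,3)=20
t=8: g(8,-8)=1 g(8,-6)=8 g(8,-4)=28 g(8,-2)=56 g(8,0)=70 g(8,2)=55 g(8,4)=20
t=9: g(9,-9)=1 g(9,-7)=9 g(9,-5)=36 g(9,-3)=84 g(9,-1)=126 g(9,1)=125 g(9,3)=75
t=10: g(10,-10)=1 g(10,-8)=10 g(10,-6)=45 g(10,-4)=120 g(10,-2)=210 g(10,0)=251 g(10,2)=200 g(10,4)=75
t=11: g(11,-11)=1 g(11,-9)=11 g(11,-7)=55 g(11,-5)=165 g(11,-3)=330 g(11,-1)=461 g(11,1)=451 g(11,3)=275
t=12: g(12,-12)=1 g(12,-10)=12 g(12,-8)=66 g(12,-6)=220 g(12,-4)=495 g(12,-2)=791 g(12,0)=912 g(12,2)=726 g(12,4)=275
t=13: g(13,-13)=1 g(13,-11)=13 g(13,-9)=78 g(13,-7)=286 g(13,-5)=715 g(13,-3)=1286 g(13,-1)=1703 g(13,1)=1638 g(13,3)=1001
t=14: g(14,-14)=1 g(14,-12)=14 g(14,-10)=91 g(14,-8)=364 g(14,-6)=1001 g(14,-4)=2001 g(14,-2)=2989 g(14,0)=3341 g(14,2)=2639 g(14,4)=1001
t=15: g(15,-15)=1 g(15,-13)=15 g(15,-11)=105 g(15,-9)=455 g(15,-7)=1365 g(15,-5)=3002 g(15,-3)=4990 g(15,-1)=6330 g(15,1)=5980 g(15,3)=3640
t=16: g(16,-16)=1 g(16,-14)=16 g(16,-12)=120 g(16,-10)=560 g(16,-8)=1820 g(16,-6)=4367 g(16,-4)=7992 g(16,-2)=11320 g(16,0)=12310 g(16,2)=9620 g(16,4)=3640
t=17: g(17,-17)=1 g(17,-15)=17 g(17,-13)=136 g(17,-11)=680 g(17,-9)=2380 g(17,-7)=6187 g(17,-5)=12359 g(17,-3)=19312 g(17,-1)=23630 g(17,1)=21930 g(17,3)=13260
t=18: g(18,-18)=1 g(18,-16)=18 g(18,-14)=153 g(18,-12)=816 g(18,-10)=3060 g(18,-8)=8567 g(18,-6)=18546 g(18,-4)=31671 g(18,-2)=42942 g(18,0)=45560 g(18,2)=35190 g(18,4)=13260
t=19: g(19,-19)=1 g(19,-17)=19 g(19,-15)=171 g(19,-13)=969 g(19,-11)=3876 g(19,-9)=11627 g(19,-7)=27113 g(19,-5)=50217 g(19,-3)=74613 g(19,-1)=88502 g(19,1)=80750 g(19,3)=48450
t=20: g(20,-20)=1 g(20,-18)=20 g(20,-16)=190 g(20,-14)=1140 g(20,-12)=4845 g(20,-10)=15503 g(20,-8)=38740 g(20,-6)=77330 g(20,-4)=124830 g(20,-2)=163115 g(20,0)=169252 g(20,2)=129200 g(20,4)=48450
t=21: g(21,-21)=1 g(21,-19)=21 g(21,-17)=210 g(21,-15)=1330 g(21,-13)=5985 g(21,-11)=20348 g(21,-9)=54243 g(21,-7)=116070 g(21,-5)=202160 g(21,-3)=287945 g(21,-1)=332367 g(21,1)=298452 g(21,3)=177650
t=22: g(22,-22)=1 g(22,-20)=22 g(22,-18)=231 g(22,-16)=1540 g(22,-14)=7315 g(22,-12)=26333 g(22,-10)=74591 g(22,-8)=170313 g(22,-6)=318230 g(22,-4)=490105 g(22,-2)=620312 g(22,0)=630819 g(22,2)=476102 g(22,4)=177650
t=23: g(23,-23)=1 g(23,-21)=23 g(23,-19)=253 g(23,-17)=1771 g(23,-15)=8855 g(23,-13)=33648 g(23,-11)=100924 g(23,-9)=244904 g(23,-7)=488543 g(23,-5)=808335 g(23,-3)=1110417 g(23,-1)=1251131 g(23,1)=1106921 g(23,3)=653752
Paths never hitting 5: Σ_s g(23,s) = 5809478
Paths hitting 5: 2^23 - 5809478 = 2579130
P = 2579130/8388608 = 1289565/4194304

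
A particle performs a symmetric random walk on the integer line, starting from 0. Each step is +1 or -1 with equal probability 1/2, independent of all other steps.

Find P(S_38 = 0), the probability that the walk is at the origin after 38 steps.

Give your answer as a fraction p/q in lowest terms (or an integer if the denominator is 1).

To return to 0 after 38 steps: need exactly 19 steps of +1 and 19 of -1.
Favorable paths: C(38,19) = 35345263800
Total paths: 2^38 = 274877906944
P = 35345263800/274877906944 = 4418157975/34359738368

Answer: 4418157975/34359738368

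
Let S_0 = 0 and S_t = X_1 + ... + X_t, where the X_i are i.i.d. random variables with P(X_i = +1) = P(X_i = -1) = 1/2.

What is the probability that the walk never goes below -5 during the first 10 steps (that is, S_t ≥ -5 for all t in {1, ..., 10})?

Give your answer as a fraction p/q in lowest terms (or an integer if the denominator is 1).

Let f(t,s) = #length-t paths at position s with S_1..S_t all ≥ -5.
f(t,s) = f(t-1,s-1) + f(t-1,s+1) for s ≥ -5; f(t,s) = 0 for s < -5.
t=0: f(0,0)=1
t=1: f(1,-1)=1 f(1,1)=1
t=2: f(2,-2)=1 f(2,0)=2 f(2,2)=1
t=3: f(3,-3)=1 f(3,-1)=3 f(3,1)=3 f(3,3)=1
t=4: f(4,-4)=1 f(4,-2)=4 f(4,0)=6 f(4,2)=4 f(4,4)=1
t=5: f(5,-5)=1 f(5,-3)=5 f(5,-1)=10 f(5,1)=10 f(5,3)=5 f(5,5)=1
t=6: f(6,-4)=6 f(6,-2)=15 f(6,0)=20 f(6,2)=15 f(6,4)=6 f(6,6)=1
t=7: f(7,-5)=6 f(7,-3)=21 f(7,-1)=35 f(7,1)=35 f(7,3)=21 f(7,5)=7 f(7,7)=1
t=8: f(8,-4)=27 f(8,-2)=56 f(8,0)=70 f(8,2)=56 f(8,4)=28 f(8,6)=8 f(8,8)=1
t=9: f(9,-5)=27 f(9,-3)=83 f(9,-1)=126 f(9,1)=126 f(9,3)=84 f(9,5)=36 f(9,7)=9 f(9,9)=1
t=10: f(10,-4)=110 f(10,-2)=209 f(10,0)=252 f(10,2)=210 f(10,4)=120 f(10,6)=45 f(10,8)=10 f(10,10)=1
Σ_s f(10,s) = 957
P = 957/1024 = 957/1024

Answer: 957/1024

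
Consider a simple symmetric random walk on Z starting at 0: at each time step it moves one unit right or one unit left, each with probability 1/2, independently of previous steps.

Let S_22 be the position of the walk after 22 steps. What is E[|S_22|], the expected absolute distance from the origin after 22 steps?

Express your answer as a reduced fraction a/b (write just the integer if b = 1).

Answer: 969969/262144

Derivation:
S_22 takes values m ≡ 0 (mod 2) with |m| ≤ 22; P(S_22=m) = C(22,(22+m)/2)/2^22.
Total paths: 2^22 = 4194304
Distribution: P(S=-22)=1/4194304, P(S=-20)=22/4194304, P(S=-18)=231/4194304, P(S=-16)=1540/4194304, P(S=-14)=7315/4194304, P(S=-12)=26334/4194304, P(S=-10)=74613/4194304, P(S=-8)=170544/4194304, P(S=-6)=319770/4194304, P(S=-4)=497420/4194304, P(S=-2)=646646/4194304, P(S=0)=705432/4194304, P(S=2)=646646/4194304, P(S=4)=497420/4194304, P(S=6)=319770/4194304, P(S=8)=170544/4194304, P(S=10)=74613/4194304, P(S=12)=26334/4194304, P(S=14)=7315/4194304, P(S=16)=1540/4194304, P(S=18)=231/4194304, P(S=20)=22/4194304, P(S=22)=1/4194304
E[|S_22|] = Σ_m |m|·P(S_22=m) = 15519504/4194304 = 969969/262144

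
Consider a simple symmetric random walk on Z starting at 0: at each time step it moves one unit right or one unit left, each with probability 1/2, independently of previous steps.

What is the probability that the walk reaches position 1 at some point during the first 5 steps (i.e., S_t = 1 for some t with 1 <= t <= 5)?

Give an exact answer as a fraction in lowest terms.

Answer: 11/16

Derivation:
Count via complement. Let g(t,s) = #length-t paths at position s with S_1..S_t all ≠ 1.
g(t,s) = g(t-1,s-1) + g(t-1,s+1) for s ≠ 1; g(t,1) = 0.
t=0: g(0,0)=1
t=1: g(1,-1)=1
t=2: g(2,-2)=1 g(2,0)=1
t=3: g(3,-3)=1 g(3,-1)=2
t=4: g(4,-4)=1 g(4,-2)=3 g(4,0)=2
t=5: g(5,-5)=1 g(5,-3)=4 g(5,-1)=5
Paths never hitting 1: Σ_s g(5,s) = 10
Paths hitting 1: 2^5 - 10 = 22
P = 22/32 = 11/16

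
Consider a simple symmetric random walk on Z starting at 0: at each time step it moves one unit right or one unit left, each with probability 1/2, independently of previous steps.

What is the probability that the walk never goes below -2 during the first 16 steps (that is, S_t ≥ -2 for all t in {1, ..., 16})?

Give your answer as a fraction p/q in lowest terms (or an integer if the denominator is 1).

Let f(t,s) = #length-t paths at position s with S_1..S_t all ≥ -2.
f(t,s) = f(t-1,s-1) + f(t-1,s+1) for s ≥ -2; f(t,s) = 0 for s < -2.
t=0: f(0,0)=1
t=1: f(1,-1)=1 f(1,1)=1
t=2: f(2,-2)=1 f(2,0)=2 f(2,2)=1
t=3: f(3,-1)=3 f(3,1)=3 f(3,3)=1
t=4: f(4,-2)=3 f(4,0)=6 f(4,2)=4 f(4,4)=1
t=5: f(5,-1)=9 f(5,1)=10 f(5,3)=5 f(5,5)=1
t=6: f(6,-2)=9 f(6,0)=19 f(6,2)=15 f(6,4)=6 f(6,6)=1
t=7: f(7,-1)=28 f(7,1)=34 f(7,3)=21 f(7,5)=7 f(7,7)=1
t=8: f(8,-2)=28 f(8,0)=62 f(8,2)=55 f(8,4)=28 f(8,6)=8 f(8,8)=1
t=9: f(9,-1)=90 f(9,1)=117 f(9,3)=83 f(9,5)=36 f(9,7)=9 f(9,9)=1
t=10: f(10,-2)=90 f(10,0)=207 f(10,2)=200 f(10,4)=119 f(10,6)=45 f(10,8)=10 f(10,10)=1
t=11: f(11,-1)=297 f(11,1)=407 f(11,3)=319 f(11,5)=164 f(11,7)=55 f(11,9)=11 f(11,11)=1
t=12: f(12,-2)=297 f(12,0)=704 f(12,2)=726 f(12,4)=483 f(12,6)=219 f(12,8)=66 f(12,10)=12 f(12,12)=1
t=13: f(13,-1)=1001 f(13,1)=1430 f(13,3)=1209 f(13,5)=702 f(13,7)=285 f(13,9)=78 f(13,11)=13 f(13,13)=1
t=14: f(14,-2)=1001 f(14,0)=2431 f(14,2)=2639 f(14,4)=1911 f(14,6)=987 f(14,8)=363 f(14,10)=91 f(14,12)=14 f(14,14)=1
t=15: f(15,-1)=3432 f(15,1)=5070 f(15,3)=4550 f(15,5)=2898 f(15,7)=1350 f(15,9)=454 f(15,11)=105 f(15,13)=15 f(15,15)=1
t=16: f(16,-2)=3432 f(16,0)=8502 f(16,2)=9620 f(16,4)=7448 f(16,6)=4248 f(16,8)=1804 f(16,10)=559 f(16,12)=120 f(16,14)=16 f(16,16)=1
Σ_s f(16,s) = 35750
P = 35750/65536 = 17875/32768

Answer: 17875/32768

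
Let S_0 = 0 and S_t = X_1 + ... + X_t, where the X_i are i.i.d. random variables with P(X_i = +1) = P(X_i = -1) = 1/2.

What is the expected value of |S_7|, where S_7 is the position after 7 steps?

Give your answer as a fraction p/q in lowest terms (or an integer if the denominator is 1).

S_7 takes values m ≡ 1 (mod 2) with |m| ≤ 7; P(S_7=m) = C(7,(7+m)/2)/2^7.
Total paths: 2^7 = 128
Distribution: P(S=-7)=1/128, P(S=-5)=7/128, P(S=-3)=21/128, P(S=-1)=35/128, P(S=1)=35/128, P(S=3)=21/128, P(S=5)=7/128, P(S=7)=1/128
E[|S_7|] = Σ_m |m|·P(S_7=m) = 280/128 = 35/16

Answer: 35/16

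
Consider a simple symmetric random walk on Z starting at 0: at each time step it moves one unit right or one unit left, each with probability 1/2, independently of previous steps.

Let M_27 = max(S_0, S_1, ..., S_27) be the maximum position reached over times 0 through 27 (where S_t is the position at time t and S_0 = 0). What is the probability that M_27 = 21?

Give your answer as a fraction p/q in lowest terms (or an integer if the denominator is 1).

Let M_27 = max(S_0,...,S_27). Use the reflection principle: for j ≥ 1, #{paths with M_27 ≥ j} = #{S_27 ≥ j} + #{S_27 ≥ j+1}.
By reflection, #{M_27 ≥ 21} = #{S_27 ≥ 21} + #{S_27 ≥ 22} = 3304 + 379 = 3683.
#{M_27 ≥ 22} = #{S_27 ≥ 22} + #{S_27 ≥ 23} = 379 + 379 = 758.
#{M_27 = 21} = 3683 - 758 = 2925.
P(M_27 = 21) = 2925/134217728 = 2925/134217728

Answer: 2925/134217728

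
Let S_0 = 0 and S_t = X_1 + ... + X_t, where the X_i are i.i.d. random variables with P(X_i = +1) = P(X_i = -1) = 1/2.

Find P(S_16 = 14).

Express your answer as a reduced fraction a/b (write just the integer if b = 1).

Answer: 1/4096

Derivation:
To reach position 14 after 16 steps: need 15 steps of +1 and 1 of -1.
Favorable paths: C(16,15) = 16
Total paths: 2^16 = 65536
P = 16/65536 = 1/4096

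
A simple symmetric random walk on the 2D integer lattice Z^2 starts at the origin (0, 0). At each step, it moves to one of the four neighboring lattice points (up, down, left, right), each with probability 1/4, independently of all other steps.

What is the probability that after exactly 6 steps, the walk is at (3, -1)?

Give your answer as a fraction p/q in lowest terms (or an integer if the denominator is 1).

Answer: 45/2048

Derivation:
Let h be the number of horizontal steps (so 6-h are vertical). To end at (3,-1) need (h+3)/2 right-steps and ((6-h)-1)/2 up-steps.
Sum over h with 3 ≤ h ≤ 5, h ≡ 1 (mod 2), 6-h ≡ 1 (mod 2):
h=3: C(6,3)·C(3,3)·C(3,1) = 20·1·3 = 60
h=5: C(6,5)·C(5,4)·C(1,0) = 6·5·1 = 30
Total favorable: 90
Total paths: 4^6 = 4096
P = 90/4096 = 45/2048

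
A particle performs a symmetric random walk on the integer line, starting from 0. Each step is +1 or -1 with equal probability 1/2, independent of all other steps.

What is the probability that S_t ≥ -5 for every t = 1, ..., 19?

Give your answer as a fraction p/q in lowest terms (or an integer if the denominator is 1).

Let f(t,s) = #length-t paths at position s with S_1..S_t all ≥ -5.
f(t,s) = f(t-1,s-1) + f(t-1,s+1) for s ≥ -5; f(t,s) = 0 for s < -5.
t=0: f(0,0)=1
t=1: f(1,-1)=1 f(1,1)=1
t=2: f(2,-2)=1 f(2,0)=2 f(2,2)=1
t=3: f(3,-3)=1 f(3,-1)=3 f(3,1)=3 f(3,3)=1
t=4: f(4,-4)=1 f(4,-2)=4 f(4,0)=6 f(4,2)=4 f(4,4)=1
t=5: f(5,-5)=1 f(5,-3)=5 f(5,-1)=10 f(5,1)=10 f(5,3)=5 f(5,5)=1
t=6: f(6,-4)=6 f(6,-2)=15 f(6,0)=20 f(6,2)=15 f(6,4)=6 f(6,6)=1
t=7: f(7,-5)=6 f(7,-3)=21 f(7,-1)=35 f(7,1)=35 f(7,3)=21 f(7,5)=7 f(7,7)=1
t=8: f(8,-4)=27 f(8,-2)=56 f(8,0)=70 f(8,2)=56 f(8,4)=28 f(8,6)=8 f(8,8)=1
t=9: f(9,-5)=27 f(9,-3)=83 f(9,-1)=126 f(9,1)=126 f(9,3)=84 f(9,5)=36 f(9,7)=9 f(9,9)=1
t=10: f(10,-4)=110 f(10,-2)=209 f(10,0)=252 f(10,2)=210 f(10,4)=120 f(10,6)=45 f(10,8)=10 f(10,10)=1
t=11: f(11,-5)=110 f(11,-3)=319 f(11,-1)=461 f(11,1)=462 f(11,3)=330 f(11,5)=165 f(11,7)=55 f(11,9)=11 f(11,11)=1
t=12: f(12,-4)=429 f(12,-2)=780 f(12,0)=923 f(12,2)=792 f(12,4)=495 f(12,6)=220 f(12,8)=66 f(12,10)=12 f(12,12)=1
t=13: f(13,-5)=429 f(13,-3)=1209 f(13,-1)=1703 f(13,1)=1715 f(13,3)=1287 f(13,5)=715 f(13,7)=286 f(13,9)=78 f(13,11)=13 f(13,13)=1
t=14: f(14,-4)=1638 f(14,-2)=2912 f(14,0)=3418 f(14,2)=3002 f(14,4)=2002 f(14,6)=1001 f(14,8)=364 f(14,10)=91 f(14,12)=14 f(14,14)=1
t=15: f(15,-5)=1638 f(15,-3)=4550 f(15,-1)=6330 f(15,1)=6420 f(15,3)=5004 f(15,5)=3003 f(15,7)=1365 f(15,9)=455 f(15,11)=105 f(15,13)=15 f(15,15)=1
t=16: f(16,-4)=6188 f(16,-2)=10880 f(16,0)=12750 f(16,2)=11424 f(16,4)=8007 f(16,6)=4368 f(16,8)=1820 f(16,10)=560 f(16,12)=120 f(16,14)=16 f(16,16)=1
t=17: f(17,-5)=6188 f(17,-3)=17068 f(17,-1)=23630 f(17,1)=24174 f(17,3)=19431 f(17,5)=12375 f(17,7)=6188 f(17,9)=2380 f(17,11)=680 f(17,13)=136 f(17,15)=17 f(17,17)=1
t=18: f(18,-4)=23256 f(18,-2)=40698 f(18,0)=47804 f(18,2)=43605 f(18,4)=31806 f(18,6)=18563 f(18,8)=8568 f(18,10)=3060 f(18,12)=816 f(18,14)=153 f(18,16)=18 f(18,18)=1
t=19: f(19,-5)=23256 f(19,-3)=63954 f(19,-1)=88502 f(19,1)=91409 f(19,3)=75411 f(19,5)=50369 f(19,7)=27131 f(19,9)=11628 f(19,11)=3876 f(19,13)=969 f(19,15)=171 f(19,17)=19 f(19,19)=1
Σ_s f(19,s) = 436696
P = 436696/524288 = 54587/65536

Answer: 54587/65536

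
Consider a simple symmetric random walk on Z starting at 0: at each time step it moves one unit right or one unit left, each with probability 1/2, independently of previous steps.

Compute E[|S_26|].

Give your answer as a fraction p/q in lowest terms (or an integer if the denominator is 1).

Answer: 16900975/4194304

Derivation:
S_26 takes values m ≡ 0 (mod 2) with |m| ≤ 26; P(S_26=m) = C(26,(26+m)/2)/2^26.
Total paths: 2^26 = 67108864
Distribution: P(S=-26)=1/67108864, P(S=-24)=26/67108864, P(S=-22)=325/67108864, P(S=-20)=2600/67108864, P(S=-18)=14950/67108864, P(S=-16)=65780/67108864, P(S=-14)=230230/67108864, P(S=-12)=657800/67108864, P(S=-10)=1562275/67108864, P(S=-8)=3124550/67108864, P(S=-6)=5311735/67108864, P(S=-4)=7726160/67108864, P(S=-2)=9657700/67108864, P(S=0)=10400600/67108864, P(S=2)=9657700/67108864, P(S=4)=7726160/67108864, P(S=6)=5311735/67108864, P(S=8)=3124550/67108864, P(S=10)=1562275/67108864, P(S=12)=657800/67108864, P(S=14)=230230/67108864, P(S=16)=65780/67108864, P(S=18)=14950/67108864, P(S=20)=2600/67108864, P(S=22)=325/67108864, P(S=24)=26/67108864, P(S=26)=1/67108864
E[|S_26|] = Σ_m |m|·P(S_26=m) = 270415600/67108864 = 16900975/4194304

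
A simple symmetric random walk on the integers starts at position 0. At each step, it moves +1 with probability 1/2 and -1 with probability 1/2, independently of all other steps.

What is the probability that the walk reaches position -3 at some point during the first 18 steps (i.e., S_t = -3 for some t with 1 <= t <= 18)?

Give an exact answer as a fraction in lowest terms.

Count via complement. Let g(t,s) = #length-t paths at position s with S_1..S_t all ≠ -3.
g(t,s) = g(t-1,s-1) + g(t-1,s+1) for s ≠ -3; g(t,-3) = 0.
t=0: g(0,0)=1
t=1: g(1,-1)=1 g(1,1)=1
t=2: g(2,-2)=1 g(2,0)=2 g(2,2)=1
t=3: g(3,-1)=3 g(3,1)=3 g(3,3)=1
t=4: g(4,-2)=3 g(4,0)=6 g(4,2)=4 g(4,4)=1
t=5: g(5,-1)=9 g(5,1)=10 g(5,3)=5 g(5,5)=1
t=6: g(6,-2)=9 g(6,0)=19 g(6,2)=15 g(6,4)=6 g(6,6)=1
t=7: g(7,-1)=28 g(7,1)=34 g(7,3)=21 g(7,5)=7 g(7,7)=1
t=8: g(8,-2)=28 g(8,0)=62 g(8,2)=55 g(8,4)=28 g(8,6)=8 g(8,8)=1
t=9: g(9,-1)=90 g(9,1)=117 g(9,3)=83 g(9,5)=36 g(9,7)=9 g(9,9)=1
t=10: g(10,-2)=90 g(10,0)=207 g(10,2)=200 g(10,4)=119 g(10,6)=45 g(10,8)=10 g(10,10)=1
t=11: g(11,-1)=297 g(11,1)=407 g(11,3)=319 g(11,5)=164 g(11,7)=55 g(11,9)=11 g(11,11)=1
t=12: g(12,-2)=297 g(12,0)=704 g(12,2)=726 g(12,4)=483 g(12,6)=219 g(12,8)=66 g(12,10)=12 g(12,12)=1
t=13: g(13,-1)=1001 g(13,1)=1430 g(13,3)=1209 g(13,5)=702 g(13,7)=285 g(13,9)=78 g(13,11)=13 g(13,13)=1
t=14: g(14,-2)=1001 g(14,0)=2431 g(14,2)=2639 g(14,4)=1911 g(14,6)=987 g(14,8)=363 g(14,10)=91 g(14,12)=14 g(14,14)=1
t=15: g(15,-1)=3432 g(15,1)=5070 g(15,3)=4550 g(15,5)=2898 g(15,7)=1350 g(15,9)=454 g(15,11)=105 g(15,13)=15 g(15,15)=1
t=16: g(16,-2)=3432 g(16,0)=8502 g(16,2)=9620 g(16,4)=7448 g(16,6)=4248 g(16,8)=1804 g(16,10)=559 g(16,12)=120 g(16,14)=16 g(16,16)=1
t=17: g(17,-1)=11934 g(17,1)=18122 g(17,3)=17068 g(17,5)=11696 g(17,7)=6052 g(17,9)=2363 g(17,11)=679 g(17,13)=136 g(17,15)=17 g(17,17)=1
t=18: g(18,-2)=11934 g(18,0)=30056 g(18,2)=35190 g(18,4)=28764 g(18,6)=17748 g(18,8)=8415 g(18,10)=3042 g(18,12)=815 g(18,14)=153 g(18,16)=18 g(18,18)=1
Paths never hitting -3: Σ_s g(18,s) = 136136
Paths hitting -3: 2^18 - 136136 = 126008
P = 126008/262144 = 15751/32768

Answer: 15751/32768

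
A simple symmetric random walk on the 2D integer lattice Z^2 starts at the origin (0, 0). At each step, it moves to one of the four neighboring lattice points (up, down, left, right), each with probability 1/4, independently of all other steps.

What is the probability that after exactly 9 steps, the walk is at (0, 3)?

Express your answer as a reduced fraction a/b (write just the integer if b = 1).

Let h be the number of horizontal steps (so 9-h are vertical). To end at (0,3) need (h+0)/2 right-steps and ((9-h)+3)/2 up-steps.
Sum over h with 0 ≤ h ≤ 6, h ≡ 0 (mod 2), 9-h ≡ 1 (mod 2):
h=0: C(9,0)·C(0,0)·C(9,6) = 1·1·84 = 84
h=2: C(9,2)·C(2,1)·C(7,5) = 36·2·21 = 1512
h=4: C(9,4)·C(4,2)·C(5,4) = 126·6·5 = 3780
h=6: C(9,6)·C(6,3)·C(3,3) = 84·20·1 = 1680
Total favorable: 7056
Total paths: 4^9 = 262144
P = 7056/262144 = 441/16384

Answer: 441/16384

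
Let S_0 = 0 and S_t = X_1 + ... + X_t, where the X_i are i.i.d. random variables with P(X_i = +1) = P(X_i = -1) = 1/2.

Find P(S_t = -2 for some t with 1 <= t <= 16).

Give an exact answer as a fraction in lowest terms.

Answer: 20613/32768

Derivation:
Count via complement. Let g(t,s) = #length-t paths at position s with S_1..S_t all ≠ -2.
g(t,s) = g(t-1,s-1) + g(t-1,s+1) for s ≠ -2; g(t,-2) = 0.
t=0: g(0,0)=1
t=1: g(1,-1)=1 g(1,1)=1
t=2: g(2,0)=2 g(2,2)=1
t=3: g(3,-1)=2 g(3,1)=3 g(3,3)=1
t=4: g(4,0)=5 g(4,2)=4 g(4,4)=1
t=5: g(5,-1)=5 g(5,1)=9 g(5,3)=5 g(5,5)=1
t=6: g(6,0)=14 g(6,2)=14 g(6,4)=6 g(6,6)=1
t=7: g(7,-1)=14 g(7,1)=28 g(7,3)=20 g(7,5)=7 g(7,7)=1
t=8: g(8,0)=42 g(8,2)=48 g(8,4)=27 g(8,6)=8 g(8,8)=1
t=9: g(9,-1)=42 g(9,1)=90 g(9,3)=75 g(9,5)=35 g(9,7)=9 g(9,9)=1
t=10: g(10,0)=132 g(10,2)=165 g(10,4)=110 g(10,6)=44 g(10,8)=10 g(10,10)=1
t=11: g(11,-1)=132 g(11,1)=297 g(11,3)=275 g(11,5)=154 g(11,7)=54 g(11,9)=11 g(11,11)=1
t=12: g(12,0)=429 g(12,2)=572 g(12,4)=429 g(12,6)=208 g(12,8)=65 g(12,10)=12 g(12,12)=1
t=13: g(13,-1)=429 g(13,1)=1001 g(13,3)=1001 g(13,5)=637 g(13,7)=273 g(13,9)=77 g(13,11)=13 g(13,13)=1
t=14: g(14,0)=1430 g(14,2)=2002 g(14,4)=1638 g(14,6)=910 g(14,8)=350 g(14,10)=90 g(14,12)=14 g(14,14)=1
t=15: g(15,-1)=1430 g(15,1)=3432 g(15,3)=3640 g(15,5)=2548 g(15,7)=1260 g(15,9)=440 g(15,11)=104 g(15,13)=15 g(15,15)=1
t=16: g(16,0)=4862 g(16,2)=7072 g(16,4)=6188 g(16,6)=3808 g(16,8)=1700 g(16,10)=544 g(16,12)=119 g(16,14)=16 g(16,16)=1
Paths never hitting -2: Σ_s g(16,s) = 24310
Paths hitting -2: 2^16 - 24310 = 41226
P = 41226/65536 = 20613/32768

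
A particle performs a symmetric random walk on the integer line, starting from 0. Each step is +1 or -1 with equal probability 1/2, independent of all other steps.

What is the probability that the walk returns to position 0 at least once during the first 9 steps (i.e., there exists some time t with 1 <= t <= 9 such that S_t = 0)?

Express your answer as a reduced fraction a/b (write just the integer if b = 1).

Count via complement. Let g(t,s) = #length-t paths at position s with S_1..S_t all ≠ 0.
g(t,s) = g(t-1,s-1) + g(t-1,s+1) for s ≠ 0; g(t,0) = 0.
t=0: g(0,0)=1
t=1: g(1,-1)=1 g(1,1)=1
t=2: g(2,-2)=1 g(2,2)=1
t=3: g(3,-3)=1 g(3,-1)=1 g(3,1)=1 g(3,3)=1
t=4: g(4,-4)=1 g(4,-2)=2 g(4,2)=2 g(4,4)=1
t=5: g(5,-5)=1 g(5,-3)=3 g(5,-1)=2 g(5,1)=2 g(5,3)=3 g(5,5)=1
t=6: g(6,-6)=1 g(6,-4)=4 g(6,-2)=5 g(6,2)=5 g(6,4)=4 g(6,6)=1
t=7: g(7,-7)=1 g(7,-5)=5 g(7,-3)=9 g(7,-1)=5 g(7,1)=5 g(7,3)=9 g(7,5)=5 g(7,7)=1
t=8: g(8,-8)=1 g(8,-6)=6 g(8,-4)=14 g(8,-2)=14 g(8,2)=14 g(8,4)=14 g(8,6)=6 g(8,8)=1
t=9: g(9,-9)=1 g(9,-7)=7 g(9,-5)=20 g(9,-3)=28 g(9,-1)=14 g(9,1)=14 g(9,3)=28 g(9,5)=20 g(9,7)=7 g(9,9)=1
Paths never hitting 0: Σ_s g(9,s) = 140
Paths hitting 0: 2^9 - 140 = 372
P = 372/512 = 93/128

Answer: 93/128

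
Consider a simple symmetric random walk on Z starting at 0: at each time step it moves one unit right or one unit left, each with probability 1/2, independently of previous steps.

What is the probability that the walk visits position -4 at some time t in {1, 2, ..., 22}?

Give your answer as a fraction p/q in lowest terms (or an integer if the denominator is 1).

Answer: 106135/262144

Derivation:
Count via complement. Let g(t,s) = #length-t paths at position s with S_1..S_t all ≠ -4.
g(t,s) = g(t-1,s-1) + g(t-1,s+1) for s ≠ -4; g(t,-4) = 0.
t=0: g(0,0)=1
t=1: g(1,-1)=1 g(1,1)=1
t=2: g(2,-2)=1 g(2,0)=2 g(2,2)=1
t=3: g(3,-3)=1 g(3,-1)=3 g(3,1)=3 g(3,3)=1
t=4: g(4,-2)=4 g(4,0)=6 g(4,2)=4 g(4,4)=1
t=5: g(5,-3)=4 g(5,-1)=10 g(5,1)=10 g(5,3)=5 g(5,5)=1
t=6: g(6,-2)=14 g(6,0)=20 g(6,2)=15 g(6,4)=6 g(6,6)=1
t=7: g(7,-3)=14 g(7,-1)=34 g(7,1)=35 g(7,3)=21 g(7,5)=7 g(7,7)=1
t=8: g(8,-2)=48 g(8,0)=69 g(8,2)=56 g(8,4)=28 g(8,6)=8 g(8,8)=1
t=9: g(9,-3)=48 g(9,-1)=117 g(9,1)=125 g(9,3)=84 g(9,5)=36 g(9,7)=9 g(9,9)=1
t=10: g(10,-2)=165 g(10,0)=242 g(10,2)=209 g(10,4)=120 g(10,6)=45 g(10,8)=10 g(10,10)=1
t=11: g(11,-3)=165 g(11,-1)=407 g(11,1)=451 g(11,3)=329 g(11,5)=165 g(11,7)=55 g(11,9)=11 g(11,11)=1
t=12: g(12,-2)=572 g(12,0)=858 g(12,2)=780 g(12,4)=494 g(12,6)=220 g(12,8)=66 g(12,10)=12 g(12,12)=1
t=13: g(13,-3)=572 g(13,-1)=1430 g(13,1)=1638 g(13,3)=1274 g(13,5)=714 g(13,7)=286 g(13,9)=78 g(13,11)=13 g(13,13)=1
t=14: g(14,-2)=2002 g(14,0)=3068 g(14,2)=2912 g(14,4)=1988 g(14,6)=1000 g(14,8)=364 g(14,10)=91 g(14,12)=14 g(14,14)=1
t=15: g(15,-3)=2002 g(15,-1)=5070 g(15,1)=5980 g(15,3)=4900 g(15,5)=2988 g(15,7)=1364 g(15,9)=455 g(15,11)=105 g(15,13)=15 g(15,15)=1
t=16: g(16,-2)=7072 g(16,0)=11050 g(16,2)=10880 g(16,4)=7888 g(16,6)=4352 g(16,8)=1819 g(16,10)=560 g(16,12)=120 g(16,14)=16 g(16,16)=1
t=17: g(17,-3)=7072 g(17,-1)=18122 g(17,1)=21930 g(17,3)=18768 g(17,5)=12240 g(17,7)=6171 g(17,9)=2379 g(17,11)=680 g(17,13)=136 g(17,15)=17 g(17,17)=1
t=18: g(18,-2)=25194 g(18,0)=40052 g(18,2)=40698 g(18,4)=31008 g(18,6)=18411 g(18,8)=8550 g(18,10)=3059 g(18,12)=816 g(18,14)=153 g(18,16)=18 g(18,18)=1
t=19: g(19,-3)=25194 g(19,-1)=65246 g(19,1)=80750 g(19,3)=71706 g(19,5)=49419 g(19,7)=26961 g(19,9)=11609 g(19,11)=3875 g(19,13)=969 g(19,15)=171 g(19,17)=19 g(19,19)=1
t=20: g(20,-2)=90440 g(20,0)=145996 g(20,2)=152456 g(20,4)=121125 g(20,6)=76380 g(20,8)=38570 g(20,10)=15484 g(20,12)=4844 g(20,14)=1140 g(20,16)=190 g(20,18)=20 g(20,20)=1
t=21: g(21,-3)=90440 g(21,-1)=236436 g(21,1)=298452 g(21,3)=273581 g(21,5)=197505 g(21,7)=114950 g(21,9)=54054 g(21,11)=20328 g(21,13)=5984 g(21,15)=1330 g(21,17)=210 g(21,19)=21 g(21,21)=1
t=22: g(22,-2)=326876 g(22,0)=534888 g(22,2)=572033 g(22,4)=471086 g(22,6)=312455 g(22,8)=169004 g(22,10)=74382 g(22,12)=26312 g(22,14)=7314 g(22,16)=1540 g(22,18)=231 g(22,20)=22 g(22,22)=1
Paths never hitting -4: Σ_s g(22,s) = 2496144
Paths hitting -4: 2^22 - 2496144 = 1698160
P = 1698160/4194304 = 106135/262144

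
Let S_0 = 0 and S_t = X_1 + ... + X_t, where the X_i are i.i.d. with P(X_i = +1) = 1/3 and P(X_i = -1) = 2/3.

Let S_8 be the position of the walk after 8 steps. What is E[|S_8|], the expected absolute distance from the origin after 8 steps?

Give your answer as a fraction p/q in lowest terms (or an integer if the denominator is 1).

Answer: 20392/6561

Derivation:
S_8 takes values m ≡ 0 (mod 2) with |m| ≤ 8; P(S_8=m) = C(8,(8+m)/2) · (1/3)^((8+m)/2) · (2/3)^((8-m)/2).
Distribution: P(S=-8)=256/6561, P(S=-6)=1024/6561, P(S=-4)=1792/6561, P(S=-2)=1792/6561, P(S=0)=1120/6561, P(S=2)=448/6561, P(S=4)=112/6561, P(S=6)=16/6561, P(S=8)=1/6561
E[|S_8|] = Σ_m |m|·P(S_8=m) = 20392/6561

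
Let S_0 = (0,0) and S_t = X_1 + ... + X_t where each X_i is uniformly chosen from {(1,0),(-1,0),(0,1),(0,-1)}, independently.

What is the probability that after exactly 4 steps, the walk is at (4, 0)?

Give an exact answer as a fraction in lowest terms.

Let h be the number of horizontal steps (so 4-h are vertical). To end at (4,0) need (h+4)/2 right-steps and ((4-h)+0)/2 up-steps.
Sum over h with 4 ≤ h ≤ 4, h ≡ 0 (mod 2), 4-h ≡ 0 (mod 2):
h=4: C(4,4)·C(4,4)·C(0,0) = 1·1·1 = 1
Total favorable: 1
Total paths: 4^4 = 256
P = 1/256 = 1/256

Answer: 1/256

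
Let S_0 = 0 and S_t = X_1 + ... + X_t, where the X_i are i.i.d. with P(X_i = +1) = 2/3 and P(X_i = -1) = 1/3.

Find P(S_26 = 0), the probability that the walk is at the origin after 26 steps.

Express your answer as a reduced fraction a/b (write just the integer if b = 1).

Answer: 85201715200/2541865828329

Derivation:
To be at 0 after 26 steps: need exactly 13 steps of +1 and 13 of -1.
Number of such sequences: C(26,13) = 10400600
Each has probability (2/3)^13 · (1/3)^13 = 8192/2541865828329
P = 10400600 · 8192/2541865828329 = 85201715200/2541865828329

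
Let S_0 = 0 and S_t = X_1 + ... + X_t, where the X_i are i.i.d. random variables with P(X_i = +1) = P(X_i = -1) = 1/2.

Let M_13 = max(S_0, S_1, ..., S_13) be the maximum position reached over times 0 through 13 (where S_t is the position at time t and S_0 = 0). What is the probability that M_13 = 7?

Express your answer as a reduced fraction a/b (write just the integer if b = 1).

Let M_13 = max(S_0,...,S_13). Use the reflection principle: for j ≥ 1, #{paths with M_13 ≥ j} = #{S_13 ≥ j} + #{S_13 ≥ j+1}.
By reflection, #{M_13 ≥ 7} = #{S_13 ≥ 7} + #{S_13 ≥ 8} = 378 + 92 = 470.
#{M_13 ≥ 8} = #{S_13 ≥ 8} + #{S_13 ≥ 9} = 92 + 92 = 184.
#{M_13 = 7} = 470 - 184 = 286.
P(M_13 = 7) = 286/8192 = 143/4096

Answer: 143/4096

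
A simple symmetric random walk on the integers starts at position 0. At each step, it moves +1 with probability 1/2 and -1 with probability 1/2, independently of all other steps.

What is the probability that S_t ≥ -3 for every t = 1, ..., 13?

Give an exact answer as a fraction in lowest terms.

Let f(t,s) = #length-t paths at position s with S_1..S_t all ≥ -3.
f(t,s) = f(t-1,s-1) + f(t-1,s+1) for s ≥ -3; f(t,s) = 0 for s < -3.
t=0: f(0,0)=1
t=1: f(1,-1)=1 f(1,1)=1
t=2: f(2,-2)=1 f(2,0)=2 f(2,2)=1
t=3: f(3,-3)=1 f(3,-1)=3 f(3,1)=3 f(3,3)=1
t=4: f(4,-2)=4 f(4,0)=6 f(4,2)=4 f(4,4)=1
t=5: f(5,-3)=4 f(5,-1)=10 f(5,1)=10 f(5,3)=5 f(5,5)=1
t=6: f(6,-2)=14 f(6,0)=20 f(6,2)=15 f(6,4)=6 f(6,6)=1
t=7: f(7,-3)=14 f(7,-1)=34 f(7,1)=35 f(7,3)=21 f(7,5)=7 f(7,7)=1
t=8: f(8,-2)=48 f(8,0)=69 f(8,2)=56 f(8,4)=28 f(8,6)=8 f(8,8)=1
t=9: f(9,-3)=48 f(9,-1)=117 f(9,1)=125 f(9,3)=84 f(9,5)=36 f(9,7)=9 f(9,9)=1
t=10: f(10,-2)=165 f(10,0)=242 f(10,2)=209 f(10,4)=120 f(10,6)=45 f(10,8)=10 f(10,10)=1
t=11: f(11,-3)=165 f(11,-1)=407 f(11,1)=451 f(11,3)=329 f(11,5)=165 f(11,7)=55 f(11,9)=11 f(11,11)=1
t=12: f(12,-2)=572 f(12,0)=858 f(12,2)=780 f(12,4)=494 f(12,6)=220 f(12,8)=66 f(12,10)=12 f(12,12)=1
t=13: f(13,-3)=572 f(13,-1)=1430 f(13,1)=1638 f(13,3)=1274 f(13,5)=714 f(13,7)=286 f(13,9)=78 f(13,11)=13 f(13,13)=1
Σ_s f(13,s) = 6006
P = 6006/8192 = 3003/4096

Answer: 3003/4096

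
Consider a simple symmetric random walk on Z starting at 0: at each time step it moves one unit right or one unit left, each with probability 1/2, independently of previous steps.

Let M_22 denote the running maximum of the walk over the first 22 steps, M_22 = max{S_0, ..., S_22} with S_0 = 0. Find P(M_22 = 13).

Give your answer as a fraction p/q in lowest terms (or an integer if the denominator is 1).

Answer: 7315/4194304

Derivation:
Let M_22 = max(S_0,...,S_22). Use the reflection principle: for j ≥ 1, #{paths with M_22 ≥ j} = #{S_22 ≥ j} + #{S_22 ≥ j+1}.
By reflection, #{M_22 ≥ 13} = #{S_22 ≥ 13} + #{S_22 ≥ 14} = 9109 + 9109 = 18218.
#{M_22 ≥ 14} = #{S_22 ≥ 14} + #{S_22 ≥ 15} = 9109 + 1794 = 10903.
#{M_22 = 13} = 18218 - 10903 = 7315.
P(M_22 = 13) = 7315/4194304 = 7315/4194304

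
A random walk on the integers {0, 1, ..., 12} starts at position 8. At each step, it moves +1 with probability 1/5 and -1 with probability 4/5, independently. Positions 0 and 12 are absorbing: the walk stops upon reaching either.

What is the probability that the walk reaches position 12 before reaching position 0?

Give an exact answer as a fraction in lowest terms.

Biased walk: p = 1/5, q = 4/5, r = q/p = 4
Gambler's ruin: P(hit 12 before 0 | start at 8) = (1 - r^a)/(1 - r^N)
r^8 = 65536; r^12 = 16777216
P = (1 - 65536) / (1 - 16777216) = -65535 / -16777215 = 257/65793

Answer: 257/65793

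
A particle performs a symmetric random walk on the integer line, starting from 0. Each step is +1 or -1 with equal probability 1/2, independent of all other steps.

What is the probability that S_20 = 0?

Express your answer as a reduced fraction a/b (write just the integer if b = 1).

Answer: 46189/262144

Derivation:
To return to 0 after 20 steps: need exactly 10 steps of +1 and 10 of -1.
Favorable paths: C(20,10) = 184756
Total paths: 2^20 = 1048576
P = 184756/1048576 = 46189/262144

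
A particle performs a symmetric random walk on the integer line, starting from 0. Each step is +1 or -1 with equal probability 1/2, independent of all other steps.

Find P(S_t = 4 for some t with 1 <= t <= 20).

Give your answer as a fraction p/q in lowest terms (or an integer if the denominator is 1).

Answer: 200965/524288

Derivation:
Count via complement. Let g(t,s) = #length-t paths at position s with S_1..S_t all ≠ 4.
g(t,s) = g(t-1,s-1) + g(t-1,s+1) for s ≠ 4; g(t,4) = 0.
t=0: g(0,0)=1
t=1: g(1,-1)=1 g(1,1)=1
t=2: g(2,-2)=1 g(2,0)=2 g(2,2)=1
t=3: g(3,-3)=1 g(3,-1)=3 g(3,1)=3 g(3,3)=1
t=4: g(4,-4)=1 g(4,-2)=4 g(4,0)=6 g(4,2)=4
t=5: g(5,-5)=1 g(5,-3)=5 g(5,-1)=10 g(5,1)=10 g(5,3)=4
t=6: g(6,-6)=1 g(6,-4)=6 g(6,-2)=15 g(6,0)=20 g(6,2)=14
t=7: g(7,-7)=1 g(7,-5)=7 g(7,-3)=21 g(7,-1)=35 g(7,1)=34 g(7,3)=14
t=8: g(8,-8)=1 g(8,-6)=8 g(8,-4)=28 g(8,-2)=56 g(8,0)=69 g(8,2)=48
t=9: g(9,-9)=1 g(9,-7)=9 g(9,-5)=36 g(9,-3)=84 g(9,-1)=125 g(9,1)=117 g(9,3)=48
t=10: g(10,-10)=1 g(10,-8)=10 g(10,-6)=45 g(10,-4)=120 g(10,-2)=209 g(10,0)=242 g(10,2)=165
t=11: g(11,-11)=1 g(11,-9)=11 g(11,-7)=55 g(11,-5)=165 g(11,-3)=329 g(11,-1)=451 g(11,1)=407 g(11,3)=165
t=12: g(12,-12)=1 g(12,-10)=12 g(12,-8)=66 g(12,-6)=220 g(12,-4)=494 g(12,-2)=780 g(12,0)=858 g(12,2)=572
t=13: g(13,-13)=1 g(13,-11)=13 g(13,-9)=78 g(13,-7)=286 g(13,-5)=714 g(13,-3)=1274 g(13,-1)=1638 g(13,1)=1430 g(13,3)=572
t=14: g(14,-14)=1 g(14,-12)=14 g(14,-10)=91 g(14,-8)=364 g(14,-6)=1000 g(14,-4)=1988 g(14,-2)=2912 g(14,0)=3068 g(14,2)=2002
t=15: g(15,-15)=1 g(15,-13)=15 g(15,-11)=105 g(15,-9)=455 g(15,-7)=1364 g(15,-5)=2988 g(15,-3)=4900 g(15,-1)=5980 g(15,1)=5070 g(15,3)=2002
t=16: g(16,-16)=1 g(16,-14)=16 g(16,-12)=120 g(16,-10)=560 g(16,-8)=1819 g(16,-6)=4352 g(16,-4)=7888 g(16,-2)=10880 g(16,0)=11050 g(16,2)=7072
t=17: g(17,-17)=1 g(17,-15)=17 g(17,-13)=136 g(17,-11)=680 g(17,-9)=2379 g(17,-7)=6171 g(17,-5)=12240 g(17,-3)=18768 g(17,-1)=21930 g(17,1)=18122 g(17,3)=7072
t=18: g(18,-18)=1 g(18,-16)=18 g(18,-14)=153 g(18,-12)=816 g(18,-10)=3059 g(18,-8)=8550 g(18,-6)=18411 g(18,-4)=31008 g(18,-2)=40698 g(18,0)=40052 g(18,2)=25194
t=19: g(19,-19)=1 g(19,-17)=19 g(19,-15)=171 g(19,-13)=969 g(19,-11)=3875 g(19,-9)=11609 g(19,-7)=26961 g(19,-5)=49419 g(19,-3)=71706 g(19,-1)=80750 g(19,1)=65246 g(19,3)=25194
t=20: g(20,-20)=1 g(20,-18)=20 g(20,-16)=190 g(20,-14)=1140 g(20,-12)=4844 g(20,-10)=15484 g(20,-8)=38570 g(20,-6)=76380 g(20,-4)=121125 g(20,-2)=152456 g(20,0)=145996 g(20,2)=90440
Paths never hitting 4: Σ_s g(20,s) = 646646
Paths hitting 4: 2^20 - 646646 = 401930
P = 401930/1048576 = 200965/524288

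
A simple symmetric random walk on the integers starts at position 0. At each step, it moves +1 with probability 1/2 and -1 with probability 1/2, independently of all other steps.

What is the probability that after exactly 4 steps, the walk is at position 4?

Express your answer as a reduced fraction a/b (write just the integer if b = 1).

Answer: 1/16

Derivation:
To reach position 4 after 4 steps: need 4 steps of +1 and 0 of -1.
Favorable paths: C(4,4) = 1
Total paths: 2^4 = 16
P = 1/16 = 1/16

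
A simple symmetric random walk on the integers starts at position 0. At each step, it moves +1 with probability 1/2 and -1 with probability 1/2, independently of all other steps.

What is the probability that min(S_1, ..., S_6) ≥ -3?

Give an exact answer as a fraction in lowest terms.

Let f(t,s) = #length-t paths at position s with S_1..S_t all ≥ -3.
f(t,s) = f(t-1,s-1) + f(t-1,s+1) for s ≥ -3; f(t,s) = 0 for s < -3.
t=0: f(0,0)=1
t=1: f(1,-1)=1 f(1,1)=1
t=2: f(2,-2)=1 f(2,0)=2 f(2,2)=1
t=3: f(3,-3)=1 f(3,-1)=3 f(3,1)=3 f(3,3)=1
t=4: f(4,-2)=4 f(4,0)=6 f(4,2)=4 f(4,4)=1
t=5: f(5,-3)=4 f(5,-1)=10 f(5,1)=10 f(5,3)=5 f(5,5)=1
t=6: f(6,-2)=14 f(6,0)=20 f(6,2)=15 f(6,4)=6 f(6,6)=1
Σ_s f(6,s) = 56
P = 56/64 = 7/8

Answer: 7/8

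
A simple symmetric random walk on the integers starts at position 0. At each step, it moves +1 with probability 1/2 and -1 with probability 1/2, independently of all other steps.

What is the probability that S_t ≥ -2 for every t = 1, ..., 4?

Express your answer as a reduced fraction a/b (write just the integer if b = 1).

Answer: 7/8

Derivation:
Let f(t,s) = #length-t paths at position s with S_1..S_t all ≥ -2.
f(t,s) = f(t-1,s-1) + f(t-1,s+1) for s ≥ -2; f(t,s) = 0 for s < -2.
t=0: f(0,0)=1
t=1: f(1,-1)=1 f(1,1)=1
t=2: f(2,-2)=1 f(2,0)=2 f(2,2)=1
t=3: f(3,-1)=3 f(3,1)=3 f(3,3)=1
t=4: f(4,-2)=3 f(4,0)=6 f(4,2)=4 f(4,4)=1
Σ_s f(4,s) = 14
P = 14/16 = 7/8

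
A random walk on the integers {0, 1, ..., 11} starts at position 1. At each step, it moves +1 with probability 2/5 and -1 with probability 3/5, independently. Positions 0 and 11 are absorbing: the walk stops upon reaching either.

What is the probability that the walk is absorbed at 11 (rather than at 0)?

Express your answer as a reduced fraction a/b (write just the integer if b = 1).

Biased walk: p = 2/5, q = 3/5, r = q/p = 3/2
Gambler's ruin: P(hit 11 before 0 | start at 1) = (1 - r^a)/(1 - r^N)
r^1 = 3/2; r^11 = 177147/2048
P = (1 - 3/2) / (1 - 177147/2048) = -1/2 / -175099/2048 = 1024/175099

Answer: 1024/175099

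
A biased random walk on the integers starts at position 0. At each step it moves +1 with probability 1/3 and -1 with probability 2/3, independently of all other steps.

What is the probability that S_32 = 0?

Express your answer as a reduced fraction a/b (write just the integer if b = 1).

Answer: 4376933826560/205891132094649

Derivation:
To be at 0 after 32 steps: need exactly 16 steps of +1 and 16 of -1.
Number of such sequences: C(32,16) = 601080390
Each has probability (1/3)^16 · (2/3)^16 = 65536/1853020188851841
P = 601080390 · 65536/1853020188851841 = 4376933826560/205891132094649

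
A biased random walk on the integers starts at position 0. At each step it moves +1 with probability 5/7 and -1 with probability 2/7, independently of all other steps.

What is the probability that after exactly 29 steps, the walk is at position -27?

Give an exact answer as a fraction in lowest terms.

To reach position -27 after 29 steps: need 1 step of +1 and 28 steps of -1.
Number of such sequences: C(29,1) = 29
Each has probability (5/7)^1 · (2/7)^28 = 1342177280/3219905755813179726837607
P = 29 · 1342177280/3219905755813179726837607 = 38923141120/3219905755813179726837607

Answer: 38923141120/3219905755813179726837607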